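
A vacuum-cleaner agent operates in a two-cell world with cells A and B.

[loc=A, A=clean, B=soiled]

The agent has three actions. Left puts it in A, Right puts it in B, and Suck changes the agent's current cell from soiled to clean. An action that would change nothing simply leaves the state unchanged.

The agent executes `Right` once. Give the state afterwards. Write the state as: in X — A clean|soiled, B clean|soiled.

in B — A clean, B soiled

start: in A — A clean, B soiled
t=1 Right ⇒ in B — A clean, B soiled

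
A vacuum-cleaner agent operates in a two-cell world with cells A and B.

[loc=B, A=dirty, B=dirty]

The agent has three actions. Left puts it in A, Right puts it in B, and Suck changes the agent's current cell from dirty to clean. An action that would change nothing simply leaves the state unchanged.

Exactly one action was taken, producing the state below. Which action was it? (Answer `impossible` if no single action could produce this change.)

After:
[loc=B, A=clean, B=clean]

try  Left: loc=A A=dirty B=dirty
try Right: loc=B A=dirty B=dirty
try  Suck: loc=B A=dirty B=clean
no single action produces the after-state

impossible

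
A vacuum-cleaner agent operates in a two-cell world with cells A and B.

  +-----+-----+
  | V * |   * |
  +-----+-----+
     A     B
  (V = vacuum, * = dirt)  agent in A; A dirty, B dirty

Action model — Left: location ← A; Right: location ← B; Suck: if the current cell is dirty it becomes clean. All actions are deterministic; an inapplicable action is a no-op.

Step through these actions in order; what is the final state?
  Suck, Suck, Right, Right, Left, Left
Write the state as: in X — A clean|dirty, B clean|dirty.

1) do Suck; now in A — A clean, B dirty
2) do Suck; now in A — A clean, B dirty
3) do Right; now in B — A clean, B dirty
4) do Right; now in B — A clean, B dirty
5) do Left; now in A — A clean, B dirty
6) do Left; now in A — A clean, B dirty

in A — A clean, B dirty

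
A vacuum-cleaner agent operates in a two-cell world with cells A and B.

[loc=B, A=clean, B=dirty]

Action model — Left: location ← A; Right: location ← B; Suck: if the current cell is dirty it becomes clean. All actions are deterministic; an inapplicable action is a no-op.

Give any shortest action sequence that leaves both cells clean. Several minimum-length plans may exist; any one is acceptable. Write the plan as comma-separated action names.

Suck

1. Suck → in B — A clean, B clean
min 1: B is dirty, one Suck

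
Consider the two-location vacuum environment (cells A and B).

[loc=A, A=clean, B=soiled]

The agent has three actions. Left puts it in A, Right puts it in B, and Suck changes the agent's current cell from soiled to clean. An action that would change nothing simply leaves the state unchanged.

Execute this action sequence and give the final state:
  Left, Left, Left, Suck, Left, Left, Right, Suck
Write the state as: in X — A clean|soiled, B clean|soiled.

in B — A clean, B clean

[1] after Left: in A — A clean, B soiled
[2] after Left: in A — A clean, B soiled
[3] after Left: in A — A clean, B soiled
[4] after Suck: in A — A clean, B soiled
[5] after Left: in A — A clean, B soiled
[6] after Left: in A — A clean, B soiled
[7] after Right: in B — A clean, B soiled
[8] after Suck: in B — A clean, B clean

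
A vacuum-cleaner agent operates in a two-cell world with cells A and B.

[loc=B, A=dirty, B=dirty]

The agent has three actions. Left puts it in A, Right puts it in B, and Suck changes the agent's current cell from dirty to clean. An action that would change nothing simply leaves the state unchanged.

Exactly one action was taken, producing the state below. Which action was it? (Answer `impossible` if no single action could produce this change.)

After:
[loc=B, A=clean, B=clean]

impossible

try  Left: loc=A A=dirty B=dirty
try Right: loc=B A=dirty B=dirty
try  Suck: loc=B A=dirty B=clean
no single action produces the after-state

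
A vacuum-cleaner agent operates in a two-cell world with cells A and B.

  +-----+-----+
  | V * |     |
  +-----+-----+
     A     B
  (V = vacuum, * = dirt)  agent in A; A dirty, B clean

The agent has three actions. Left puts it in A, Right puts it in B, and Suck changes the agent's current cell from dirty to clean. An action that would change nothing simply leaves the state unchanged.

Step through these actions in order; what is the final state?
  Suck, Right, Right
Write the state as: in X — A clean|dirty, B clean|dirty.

in B — A clean, B clean

Suck (#1): in A — A clean, B clean
Right (#2): in B — A clean, B clean
Right (#3): in B — A clean, B clean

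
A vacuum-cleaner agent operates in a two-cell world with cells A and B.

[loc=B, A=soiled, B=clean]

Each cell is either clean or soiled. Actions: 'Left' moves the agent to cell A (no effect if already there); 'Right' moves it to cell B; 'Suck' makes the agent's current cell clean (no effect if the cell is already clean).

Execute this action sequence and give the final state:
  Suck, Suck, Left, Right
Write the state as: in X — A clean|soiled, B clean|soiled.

in B — A soiled, B clean

[1] after Suck: in B — A soiled, B clean
[2] after Suck: in B — A soiled, B clean
[3] after Left: in A — A soiled, B clean
[4] after Right: in B — A soiled, B clean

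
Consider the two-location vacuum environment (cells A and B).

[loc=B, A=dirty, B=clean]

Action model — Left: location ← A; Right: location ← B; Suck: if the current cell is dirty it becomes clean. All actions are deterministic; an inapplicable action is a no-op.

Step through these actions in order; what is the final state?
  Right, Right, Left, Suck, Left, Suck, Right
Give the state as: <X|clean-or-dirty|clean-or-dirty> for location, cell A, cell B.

[1] after Right: <B|dirty|clean>
[2] after Right: <B|dirty|clean>
[3] after Left: <A|dirty|clean>
[4] after Suck: <A|clean|clean>
[5] after Left: <A|clean|clean>
[6] after Suck: <A|clean|clean>
[7] after Right: <B|clean|clean>

<B|clean|clean>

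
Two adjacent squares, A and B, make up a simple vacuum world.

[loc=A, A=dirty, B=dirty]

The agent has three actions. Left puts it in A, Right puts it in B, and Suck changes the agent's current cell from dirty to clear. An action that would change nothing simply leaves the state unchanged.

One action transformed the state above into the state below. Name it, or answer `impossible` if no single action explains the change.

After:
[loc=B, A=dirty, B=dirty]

Right

try  Left: (A; A:dirty, B:dirty)
try Right: (B; A:dirty, B:dirty)  ← match
try  Suck: (A; A:clear, B:dirty)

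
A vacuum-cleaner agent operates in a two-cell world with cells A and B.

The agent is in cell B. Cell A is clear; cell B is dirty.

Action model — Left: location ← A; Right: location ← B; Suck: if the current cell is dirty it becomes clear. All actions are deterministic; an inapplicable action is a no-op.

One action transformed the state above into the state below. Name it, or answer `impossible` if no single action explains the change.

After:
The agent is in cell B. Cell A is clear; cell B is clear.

Suck

try  Left: (A; A:clear, B:dirty)
try Right: (B; A:clear, B:dirty)
try  Suck: (B; A:clear, B:clear)  ← match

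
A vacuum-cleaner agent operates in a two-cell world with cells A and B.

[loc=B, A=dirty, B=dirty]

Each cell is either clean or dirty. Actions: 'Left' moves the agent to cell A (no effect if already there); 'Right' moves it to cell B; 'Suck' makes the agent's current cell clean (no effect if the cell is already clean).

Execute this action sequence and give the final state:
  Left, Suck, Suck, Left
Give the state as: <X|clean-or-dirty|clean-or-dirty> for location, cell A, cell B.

t=1 Left ⇒ <A|dirty|dirty>
t=2 Suck ⇒ <A|clean|dirty>
t=3 Suck ⇒ <A|clean|dirty>
t=4 Left ⇒ <A|clean|dirty>

<A|clean|dirty>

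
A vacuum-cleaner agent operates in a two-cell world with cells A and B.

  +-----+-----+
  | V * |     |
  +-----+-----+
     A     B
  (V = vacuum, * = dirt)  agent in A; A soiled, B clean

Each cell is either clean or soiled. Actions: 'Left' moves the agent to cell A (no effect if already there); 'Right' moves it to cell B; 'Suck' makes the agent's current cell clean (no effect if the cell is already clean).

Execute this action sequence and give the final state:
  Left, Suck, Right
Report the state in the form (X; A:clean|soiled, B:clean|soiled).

1) do Left; now (A; A:soiled, B:clean)
2) do Suck; now (A; A:clean, B:clean)
3) do Right; now (B; A:clean, B:clean)

(B; A:clean, B:clean)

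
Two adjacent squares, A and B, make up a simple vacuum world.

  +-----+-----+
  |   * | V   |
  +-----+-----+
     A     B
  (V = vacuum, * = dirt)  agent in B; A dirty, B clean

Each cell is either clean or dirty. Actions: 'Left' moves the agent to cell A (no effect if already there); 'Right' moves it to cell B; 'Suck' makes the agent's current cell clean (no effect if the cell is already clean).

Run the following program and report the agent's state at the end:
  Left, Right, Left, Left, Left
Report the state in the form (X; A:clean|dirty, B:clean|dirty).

(A; A:dirty, B:clean)

t=1 Left ⇒ (A; A:dirty, B:clean)
t=2 Right ⇒ (B; A:dirty, B:clean)
t=3 Left ⇒ (A; A:dirty, B:clean)
t=4 Left ⇒ (A; A:dirty, B:clean)
t=5 Left ⇒ (A; A:dirty, B:clean)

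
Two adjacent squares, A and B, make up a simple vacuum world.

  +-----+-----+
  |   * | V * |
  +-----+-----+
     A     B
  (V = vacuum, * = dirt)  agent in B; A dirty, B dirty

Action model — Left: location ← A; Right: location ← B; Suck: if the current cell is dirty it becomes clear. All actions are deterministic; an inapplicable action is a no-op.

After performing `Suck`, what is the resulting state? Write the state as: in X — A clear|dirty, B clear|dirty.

in B — A dirty, B clear

start: in B — A dirty, B dirty
t=1 Suck ⇒ in B — A dirty, B clear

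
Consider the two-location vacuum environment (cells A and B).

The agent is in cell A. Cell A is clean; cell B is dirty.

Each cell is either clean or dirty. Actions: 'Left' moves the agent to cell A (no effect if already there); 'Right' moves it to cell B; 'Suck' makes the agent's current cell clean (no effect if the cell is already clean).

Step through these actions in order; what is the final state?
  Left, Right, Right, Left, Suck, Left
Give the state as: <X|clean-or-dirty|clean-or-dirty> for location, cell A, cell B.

t=1 Left ⇒ <A|clean|dirty>
t=2 Right ⇒ <B|clean|dirty>
t=3 Right ⇒ <B|clean|dirty>
t=4 Left ⇒ <A|clean|dirty>
t=5 Suck ⇒ <A|clean|dirty>
t=6 Left ⇒ <A|clean|dirty>

<A|clean|dirty>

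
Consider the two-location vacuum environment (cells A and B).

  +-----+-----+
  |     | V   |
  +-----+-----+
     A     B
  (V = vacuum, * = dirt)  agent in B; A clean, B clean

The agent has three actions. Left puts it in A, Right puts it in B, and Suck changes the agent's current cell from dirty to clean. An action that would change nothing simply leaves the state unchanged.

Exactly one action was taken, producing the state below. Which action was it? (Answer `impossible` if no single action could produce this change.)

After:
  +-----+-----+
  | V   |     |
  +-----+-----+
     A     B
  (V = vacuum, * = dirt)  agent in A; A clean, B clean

Left

try  Left: in A — A clean, B clean  ← match
try Right: in B — A clean, B clean
try  Suck: in B — A clean, B clean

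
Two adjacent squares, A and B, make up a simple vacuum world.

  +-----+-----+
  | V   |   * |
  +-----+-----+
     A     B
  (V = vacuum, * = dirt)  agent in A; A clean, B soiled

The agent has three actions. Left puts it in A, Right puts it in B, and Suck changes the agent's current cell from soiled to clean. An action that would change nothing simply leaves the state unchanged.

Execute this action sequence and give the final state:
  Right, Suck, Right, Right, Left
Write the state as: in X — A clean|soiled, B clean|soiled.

in A — A clean, B clean

1. Right → in B — A clean, B soiled
2. Suck → in B — A clean, B clean
3. Right → in B — A clean, B clean
4. Right → in B — A clean, B clean
5. Left → in A — A clean, B clean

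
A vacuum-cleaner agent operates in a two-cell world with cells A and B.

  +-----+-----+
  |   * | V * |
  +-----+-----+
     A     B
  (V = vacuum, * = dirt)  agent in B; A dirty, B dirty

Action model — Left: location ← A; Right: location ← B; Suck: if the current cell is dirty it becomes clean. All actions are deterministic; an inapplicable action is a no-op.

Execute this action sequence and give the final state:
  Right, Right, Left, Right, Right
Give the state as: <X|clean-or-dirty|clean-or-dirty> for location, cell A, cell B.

<B|dirty|dirty>

step 1/5 (Right): <B|dirty|dirty>
step 2/5 (Right): <B|dirty|dirty>
step 3/5 (Left): <A|dirty|dirty>
step 4/5 (Right): <B|dirty|dirty>
step 5/5 (Right): <B|dirty|dirty>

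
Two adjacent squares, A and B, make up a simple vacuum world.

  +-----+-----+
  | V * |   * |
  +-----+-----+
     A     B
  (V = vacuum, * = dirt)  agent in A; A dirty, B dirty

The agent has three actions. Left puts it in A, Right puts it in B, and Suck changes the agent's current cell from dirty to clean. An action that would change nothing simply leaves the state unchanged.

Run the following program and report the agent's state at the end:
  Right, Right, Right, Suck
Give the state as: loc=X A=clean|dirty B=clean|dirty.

[1] after Right: loc=B A=dirty B=dirty
[2] after Right: loc=B A=dirty B=dirty
[3] after Right: loc=B A=dirty B=dirty
[4] after Suck: loc=B A=dirty B=clean

loc=B A=dirty B=clean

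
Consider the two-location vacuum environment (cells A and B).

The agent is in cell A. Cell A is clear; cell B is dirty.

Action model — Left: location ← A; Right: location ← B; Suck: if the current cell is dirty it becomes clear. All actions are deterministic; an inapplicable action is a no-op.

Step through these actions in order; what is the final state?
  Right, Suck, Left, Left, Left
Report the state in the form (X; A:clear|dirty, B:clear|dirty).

(A; A:clear, B:clear)

1) do Right; now (B; A:clear, B:dirty)
2) do Suck; now (B; A:clear, B:clear)
3) do Left; now (A; A:clear, B:clear)
4) do Left; now (A; A:clear, B:clear)
5) do Left; now (A; A:clear, B:clear)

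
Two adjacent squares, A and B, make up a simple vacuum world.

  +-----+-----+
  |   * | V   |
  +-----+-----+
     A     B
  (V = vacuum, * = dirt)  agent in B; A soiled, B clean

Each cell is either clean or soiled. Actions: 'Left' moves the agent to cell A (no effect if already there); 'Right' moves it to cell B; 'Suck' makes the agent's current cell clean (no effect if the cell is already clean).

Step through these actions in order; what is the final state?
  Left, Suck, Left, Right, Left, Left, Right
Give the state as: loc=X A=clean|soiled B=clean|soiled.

loc=B A=clean B=clean

1. Left → loc=A A=soiled B=clean
2. Suck → loc=A A=clean B=clean
3. Left → loc=A A=clean B=clean
4. Right → loc=B A=clean B=clean
5. Left → loc=A A=clean B=clean
6. Left → loc=A A=clean B=clean
7. Right → loc=B A=clean B=clean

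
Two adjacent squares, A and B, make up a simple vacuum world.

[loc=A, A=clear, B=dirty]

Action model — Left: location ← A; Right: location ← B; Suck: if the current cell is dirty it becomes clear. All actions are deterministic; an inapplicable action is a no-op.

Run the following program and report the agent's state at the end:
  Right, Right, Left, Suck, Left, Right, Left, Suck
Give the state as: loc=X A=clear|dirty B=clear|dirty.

loc=A A=clear B=dirty

[1] after Right: loc=B A=clear B=dirty
[2] after Right: loc=B A=clear B=dirty
[3] after Left: loc=A A=clear B=dirty
[4] after Suck: loc=A A=clear B=dirty
[5] after Left: loc=A A=clear B=dirty
[6] after Right: loc=B A=clear B=dirty
[7] after Left: loc=A A=clear B=dirty
[8] after Suck: loc=A A=clear B=dirty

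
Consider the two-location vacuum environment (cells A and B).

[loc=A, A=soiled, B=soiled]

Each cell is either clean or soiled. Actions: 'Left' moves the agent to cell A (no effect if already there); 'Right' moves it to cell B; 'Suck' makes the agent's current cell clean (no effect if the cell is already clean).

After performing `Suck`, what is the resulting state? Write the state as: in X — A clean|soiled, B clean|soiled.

in A — A clean, B soiled

start: in A — A soiled, B soiled
1) do Suck; now in A — A clean, B soiled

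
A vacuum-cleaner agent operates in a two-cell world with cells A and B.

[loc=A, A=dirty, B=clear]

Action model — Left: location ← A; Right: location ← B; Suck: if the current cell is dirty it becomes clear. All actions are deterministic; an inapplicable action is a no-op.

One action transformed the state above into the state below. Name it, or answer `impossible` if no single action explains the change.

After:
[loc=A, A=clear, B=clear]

try  Left: <A|dirty|clear>
try Right: <B|dirty|clear>
try  Suck: <A|clear|clear>  ← match

Suck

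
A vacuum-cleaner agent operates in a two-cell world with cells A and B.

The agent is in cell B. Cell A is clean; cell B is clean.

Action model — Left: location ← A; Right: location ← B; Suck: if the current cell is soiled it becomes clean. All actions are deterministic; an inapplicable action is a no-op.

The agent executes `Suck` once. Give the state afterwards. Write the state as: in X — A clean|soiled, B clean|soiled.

start: in B — A clean, B clean
step 1/1 (Suck): in B — A clean, B clean

in B — A clean, B clean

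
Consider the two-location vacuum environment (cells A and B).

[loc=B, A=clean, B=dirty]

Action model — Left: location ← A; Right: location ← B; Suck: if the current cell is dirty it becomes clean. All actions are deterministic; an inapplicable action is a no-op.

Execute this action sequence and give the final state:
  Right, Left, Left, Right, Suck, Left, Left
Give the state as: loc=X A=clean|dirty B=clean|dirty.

1. Right → loc=B A=clean B=dirty
2. Left → loc=A A=clean B=dirty
3. Left → loc=A A=clean B=dirty
4. Right → loc=B A=clean B=dirty
5. Suck → loc=B A=clean B=clean
6. Left → loc=A A=clean B=clean
7. Left → loc=A A=clean B=clean

loc=A A=clean B=clean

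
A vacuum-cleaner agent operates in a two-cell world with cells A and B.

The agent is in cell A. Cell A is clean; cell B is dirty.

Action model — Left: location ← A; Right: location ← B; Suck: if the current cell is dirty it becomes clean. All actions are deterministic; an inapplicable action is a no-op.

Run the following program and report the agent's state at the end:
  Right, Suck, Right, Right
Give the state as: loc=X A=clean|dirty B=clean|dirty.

step 1/4 (Right): loc=B A=clean B=dirty
step 2/4 (Suck): loc=B A=clean B=clean
step 3/4 (Right): loc=B A=clean B=clean
step 4/4 (Right): loc=B A=clean B=clean

loc=B A=clean B=clean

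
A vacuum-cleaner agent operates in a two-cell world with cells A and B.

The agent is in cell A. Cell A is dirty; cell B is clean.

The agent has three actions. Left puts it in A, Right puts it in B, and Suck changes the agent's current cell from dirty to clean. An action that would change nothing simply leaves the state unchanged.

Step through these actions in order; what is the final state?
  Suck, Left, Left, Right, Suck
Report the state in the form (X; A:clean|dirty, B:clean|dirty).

1) do Suck; now (A; A:clean, B:clean)
2) do Left; now (A; A:clean, B:clean)
3) do Left; now (A; A:clean, B:clean)
4) do Right; now (B; A:clean, B:clean)
5) do Suck; now (B; A:clean, B:clean)

(B; A:clean, B:clean)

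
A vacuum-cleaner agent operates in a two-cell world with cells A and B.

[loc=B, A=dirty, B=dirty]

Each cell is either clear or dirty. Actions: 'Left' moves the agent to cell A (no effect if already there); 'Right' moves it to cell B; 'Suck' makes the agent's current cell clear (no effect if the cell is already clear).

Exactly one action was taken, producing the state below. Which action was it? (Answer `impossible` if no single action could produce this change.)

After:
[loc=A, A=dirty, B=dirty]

try  Left: (A; A:dirty, B:dirty)  ← match
try Right: (B; A:dirty, B:dirty)
try  Suck: (B; A:dirty, B:clear)

Left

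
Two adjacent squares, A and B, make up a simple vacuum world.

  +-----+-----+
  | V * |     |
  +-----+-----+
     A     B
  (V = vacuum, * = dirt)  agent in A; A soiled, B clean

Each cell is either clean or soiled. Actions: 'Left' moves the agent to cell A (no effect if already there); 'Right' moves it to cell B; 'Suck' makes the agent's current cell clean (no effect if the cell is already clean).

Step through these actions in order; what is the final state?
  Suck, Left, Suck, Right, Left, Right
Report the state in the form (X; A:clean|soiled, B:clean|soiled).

step 1/6 (Suck): (A; A:clean, B:clean)
step 2/6 (Left): (A; A:clean, B:clean)
step 3/6 (Suck): (A; A:clean, B:clean)
step 4/6 (Right): (B; A:clean, B:clean)
step 5/6 (Left): (A; A:clean, B:clean)
step 6/6 (Right): (B; A:clean, B:clean)

(B; A:clean, B:clean)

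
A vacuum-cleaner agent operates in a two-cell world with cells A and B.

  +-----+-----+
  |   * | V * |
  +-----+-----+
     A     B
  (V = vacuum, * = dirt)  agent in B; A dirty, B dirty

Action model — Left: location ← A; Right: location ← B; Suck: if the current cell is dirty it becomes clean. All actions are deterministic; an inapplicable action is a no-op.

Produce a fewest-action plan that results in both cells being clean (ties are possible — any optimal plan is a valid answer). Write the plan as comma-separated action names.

Suck (#1): (B; A:dirty, B:clean)
Left (#2): (A; A:dirty, B:clean)
Suck (#3): (A; A:clean, B:clean)
min 3: Suck B + move + Suck A

Suck, Left, Suck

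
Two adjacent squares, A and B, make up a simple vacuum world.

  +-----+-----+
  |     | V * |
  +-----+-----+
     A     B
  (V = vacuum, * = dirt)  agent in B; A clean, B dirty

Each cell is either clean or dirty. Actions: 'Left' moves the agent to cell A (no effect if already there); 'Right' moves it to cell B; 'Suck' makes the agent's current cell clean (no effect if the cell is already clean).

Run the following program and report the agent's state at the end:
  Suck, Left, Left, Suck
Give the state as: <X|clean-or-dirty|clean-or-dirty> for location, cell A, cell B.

Suck (#1): <B|clean|clean>
Left (#2): <A|clean|clean>
Left (#3): <A|clean|clean>
Suck (#4): <A|clean|clean>

<A|clean|clean>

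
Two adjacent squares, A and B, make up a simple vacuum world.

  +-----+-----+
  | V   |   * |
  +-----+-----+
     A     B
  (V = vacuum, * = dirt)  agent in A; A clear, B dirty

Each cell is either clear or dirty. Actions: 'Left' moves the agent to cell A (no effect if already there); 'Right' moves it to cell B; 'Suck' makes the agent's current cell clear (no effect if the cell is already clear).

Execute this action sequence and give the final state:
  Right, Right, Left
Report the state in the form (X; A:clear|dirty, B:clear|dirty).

(A; A:clear, B:dirty)

t=1 Right ⇒ (B; A:clear, B:dirty)
t=2 Right ⇒ (B; A:clear, B:dirty)
t=3 Left ⇒ (A; A:clear, B:dirty)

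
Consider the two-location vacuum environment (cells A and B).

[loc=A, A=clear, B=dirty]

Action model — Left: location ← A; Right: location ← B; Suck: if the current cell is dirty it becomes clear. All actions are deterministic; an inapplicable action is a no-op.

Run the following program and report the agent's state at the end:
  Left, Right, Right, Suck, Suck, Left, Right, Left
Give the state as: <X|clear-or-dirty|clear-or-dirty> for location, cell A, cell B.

1) do Left; now <A|clear|dirty>
2) do Right; now <B|clear|dirty>
3) do Right; now <B|clear|dirty>
4) do Suck; now <B|clear|clear>
5) do Suck; now <B|clear|clear>
6) do Left; now <A|clear|clear>
7) do Right; now <B|clear|clear>
8) do Left; now <A|clear|clear>

<A|clear|clear>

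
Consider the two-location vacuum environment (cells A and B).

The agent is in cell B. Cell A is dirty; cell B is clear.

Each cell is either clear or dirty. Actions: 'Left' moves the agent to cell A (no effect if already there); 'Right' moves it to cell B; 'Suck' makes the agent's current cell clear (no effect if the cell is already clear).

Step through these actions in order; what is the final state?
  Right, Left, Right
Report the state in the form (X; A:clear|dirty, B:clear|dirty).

(B; A:dirty, B:clear)

[1] after Right: (B; A:dirty, B:clear)
[2] after Left: (A; A:dirty, B:clear)
[3] after Right: (B; A:dirty, B:clear)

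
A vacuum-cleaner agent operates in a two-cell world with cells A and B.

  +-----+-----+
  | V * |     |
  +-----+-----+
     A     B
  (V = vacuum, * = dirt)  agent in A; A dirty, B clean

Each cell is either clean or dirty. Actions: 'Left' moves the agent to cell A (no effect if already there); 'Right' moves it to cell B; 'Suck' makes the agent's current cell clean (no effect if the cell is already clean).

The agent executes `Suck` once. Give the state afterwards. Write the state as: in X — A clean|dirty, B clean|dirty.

start: in A — A dirty, B clean
[1] after Suck: in A — A clean, B clean

in A — A clean, B clean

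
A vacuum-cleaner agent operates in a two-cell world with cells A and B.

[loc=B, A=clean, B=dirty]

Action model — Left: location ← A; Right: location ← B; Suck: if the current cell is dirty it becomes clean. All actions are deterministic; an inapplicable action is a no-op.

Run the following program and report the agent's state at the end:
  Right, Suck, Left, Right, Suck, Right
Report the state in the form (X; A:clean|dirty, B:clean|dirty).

step 1/6 (Right): (B; A:clean, B:dirty)
step 2/6 (Suck): (B; A:clean, B:clean)
step 3/6 (Left): (A; A:clean, B:clean)
step 4/6 (Right): (B; A:clean, B:clean)
step 5/6 (Suck): (B; A:clean, B:clean)
step 6/6 (Right): (B; A:clean, B:clean)

(B; A:clean, B:clean)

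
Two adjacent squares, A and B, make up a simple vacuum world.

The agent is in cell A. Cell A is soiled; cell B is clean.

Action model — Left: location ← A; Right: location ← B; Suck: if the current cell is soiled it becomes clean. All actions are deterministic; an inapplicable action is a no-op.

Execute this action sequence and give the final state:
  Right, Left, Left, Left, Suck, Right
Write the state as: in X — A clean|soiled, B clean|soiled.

in B — A clean, B clean

1. Right → in B — A soiled, B clean
2. Left → in A — A soiled, B clean
3. Left → in A — A soiled, B clean
4. Left → in A — A soiled, B clean
5. Suck → in A — A clean, B clean
6. Right → in B — A clean, B clean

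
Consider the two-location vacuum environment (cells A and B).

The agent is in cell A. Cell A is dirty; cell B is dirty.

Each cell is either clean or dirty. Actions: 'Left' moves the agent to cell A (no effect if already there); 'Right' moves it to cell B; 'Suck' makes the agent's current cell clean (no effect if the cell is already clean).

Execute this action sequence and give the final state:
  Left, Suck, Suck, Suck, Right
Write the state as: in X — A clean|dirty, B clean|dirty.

in B — A clean, B dirty

[1] after Left: in A — A dirty, B dirty
[2] after Suck: in A — A clean, B dirty
[3] after Suck: in A — A clean, B dirty
[4] after Suck: in A — A clean, B dirty
[5] after Right: in B — A clean, B dirty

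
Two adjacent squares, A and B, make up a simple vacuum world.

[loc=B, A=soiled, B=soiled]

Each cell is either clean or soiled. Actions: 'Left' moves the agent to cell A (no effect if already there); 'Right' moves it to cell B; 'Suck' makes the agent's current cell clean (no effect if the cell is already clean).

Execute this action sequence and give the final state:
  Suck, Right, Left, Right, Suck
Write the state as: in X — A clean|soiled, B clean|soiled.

1) do Suck; now in B — A soiled, B clean
2) do Right; now in B — A soiled, B clean
3) do Left; now in A — A soiled, B clean
4) do Right; now in B — A soiled, B clean
5) do Suck; now in B — A soiled, B clean

in B — A soiled, B clean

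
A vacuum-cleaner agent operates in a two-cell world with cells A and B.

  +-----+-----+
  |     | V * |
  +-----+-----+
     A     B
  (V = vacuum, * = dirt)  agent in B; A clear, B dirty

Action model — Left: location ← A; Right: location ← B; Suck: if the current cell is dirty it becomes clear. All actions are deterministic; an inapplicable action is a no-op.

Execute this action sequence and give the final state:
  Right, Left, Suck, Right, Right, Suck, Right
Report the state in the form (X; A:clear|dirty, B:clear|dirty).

1. Right → (B; A:clear, B:dirty)
2. Left → (A; A:clear, B:dirty)
3. Suck → (A; A:clear, B:dirty)
4. Right → (B; A:clear, B:dirty)
5. Right → (B; A:clear, B:dirty)
6. Suck → (B; A:clear, B:clear)
7. Right → (B; A:clear, B:clear)

(B; A:clear, B:clear)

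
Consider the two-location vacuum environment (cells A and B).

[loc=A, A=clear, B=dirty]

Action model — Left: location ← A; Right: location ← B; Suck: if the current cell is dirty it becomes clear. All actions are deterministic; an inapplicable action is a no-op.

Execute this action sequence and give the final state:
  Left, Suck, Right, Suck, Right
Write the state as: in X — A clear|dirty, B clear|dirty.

in B — A clear, B clear

Left (#1): in A — A clear, B dirty
Suck (#2): in A — A clear, B dirty
Right (#3): in B — A clear, B dirty
Suck (#4): in B — A clear, B clear
Right (#5): in B — A clear, B clear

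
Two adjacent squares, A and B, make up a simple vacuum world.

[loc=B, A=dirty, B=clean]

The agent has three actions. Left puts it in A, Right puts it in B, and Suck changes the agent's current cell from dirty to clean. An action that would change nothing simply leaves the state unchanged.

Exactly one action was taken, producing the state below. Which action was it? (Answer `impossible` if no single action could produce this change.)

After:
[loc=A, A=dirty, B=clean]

try  Left: loc=A A=dirty B=clean  ← match
try Right: loc=B A=dirty B=clean
try  Suck: loc=B A=dirty B=clean

Left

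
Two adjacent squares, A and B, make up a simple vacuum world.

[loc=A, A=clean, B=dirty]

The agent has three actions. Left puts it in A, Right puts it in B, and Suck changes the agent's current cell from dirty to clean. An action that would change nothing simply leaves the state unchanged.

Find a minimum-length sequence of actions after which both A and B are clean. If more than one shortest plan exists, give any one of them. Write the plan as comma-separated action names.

step 1/2 (Right): loc=B A=clean B=dirty
step 2/2 (Suck): loc=B A=clean B=clean
min 2: go B then Suck

Right, Suck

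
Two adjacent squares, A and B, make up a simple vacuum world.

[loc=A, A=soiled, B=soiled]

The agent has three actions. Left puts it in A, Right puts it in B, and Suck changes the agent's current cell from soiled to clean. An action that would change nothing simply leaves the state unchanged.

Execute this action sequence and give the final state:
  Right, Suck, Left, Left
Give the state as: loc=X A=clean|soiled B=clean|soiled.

loc=A A=soiled B=clean

1. Right → loc=B A=soiled B=soiled
2. Suck → loc=B A=soiled B=clean
3. Left → loc=A A=soiled B=clean
4. Left → loc=A A=soiled B=clean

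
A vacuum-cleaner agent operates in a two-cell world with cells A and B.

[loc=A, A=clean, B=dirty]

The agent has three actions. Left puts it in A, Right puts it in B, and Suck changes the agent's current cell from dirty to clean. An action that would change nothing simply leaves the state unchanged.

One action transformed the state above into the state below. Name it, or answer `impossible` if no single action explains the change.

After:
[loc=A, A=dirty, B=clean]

impossible

try  Left: <A|clean|dirty>
try Right: <B|clean|dirty>
try  Suck: <A|clean|dirty>
no single action produces the after-state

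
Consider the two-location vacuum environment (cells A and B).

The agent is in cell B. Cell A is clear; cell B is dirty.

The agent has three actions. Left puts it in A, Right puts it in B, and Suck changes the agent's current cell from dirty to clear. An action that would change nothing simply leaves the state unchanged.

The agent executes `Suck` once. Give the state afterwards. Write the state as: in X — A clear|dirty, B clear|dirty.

start: in B — A clear, B dirty
Suck (#1): in B — A clear, B clear

in B — A clear, B clear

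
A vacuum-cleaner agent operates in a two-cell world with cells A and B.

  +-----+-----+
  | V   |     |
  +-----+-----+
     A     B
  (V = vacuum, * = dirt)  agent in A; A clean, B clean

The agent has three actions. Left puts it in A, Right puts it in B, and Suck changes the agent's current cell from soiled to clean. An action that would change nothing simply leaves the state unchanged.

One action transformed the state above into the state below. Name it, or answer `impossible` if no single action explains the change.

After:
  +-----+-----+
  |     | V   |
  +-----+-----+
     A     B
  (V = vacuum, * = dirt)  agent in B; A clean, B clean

Right

try  Left: <A|clean|clean>
try Right: <B|clean|clean>  ← match
try  Suck: <A|clean|clean>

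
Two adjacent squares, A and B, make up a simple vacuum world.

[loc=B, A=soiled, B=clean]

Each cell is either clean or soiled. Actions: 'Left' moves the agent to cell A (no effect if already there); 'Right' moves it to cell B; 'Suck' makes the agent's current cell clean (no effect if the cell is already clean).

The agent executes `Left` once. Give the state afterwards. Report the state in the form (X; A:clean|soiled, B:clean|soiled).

(A; A:soiled, B:clean)

start: (B; A:soiled, B:clean)
1) do Left; now (A; A:soiled, B:clean)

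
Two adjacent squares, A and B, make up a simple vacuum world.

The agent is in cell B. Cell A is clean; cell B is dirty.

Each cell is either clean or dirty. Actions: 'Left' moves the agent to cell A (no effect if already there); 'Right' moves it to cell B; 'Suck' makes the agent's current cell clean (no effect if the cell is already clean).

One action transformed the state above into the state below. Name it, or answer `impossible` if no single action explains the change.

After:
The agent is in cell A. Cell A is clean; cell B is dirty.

Left

try  Left: (A; A:clean, B:dirty)  ← match
try Right: (B; A:clean, B:dirty)
try  Suck: (B; A:clean, B:clean)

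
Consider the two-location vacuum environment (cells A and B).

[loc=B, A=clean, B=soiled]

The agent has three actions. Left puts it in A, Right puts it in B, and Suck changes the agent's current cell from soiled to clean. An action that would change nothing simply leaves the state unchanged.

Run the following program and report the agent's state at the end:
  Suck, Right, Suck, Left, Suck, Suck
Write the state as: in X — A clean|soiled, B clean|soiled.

[1] after Suck: in B — A clean, B clean
[2] after Right: in B — A clean, B clean
[3] after Suck: in B — A clean, B clean
[4] after Left: in A — A clean, B clean
[5] after Suck: in A — A clean, B clean
[6] after Suck: in A — A clean, B clean

in A — A clean, B clean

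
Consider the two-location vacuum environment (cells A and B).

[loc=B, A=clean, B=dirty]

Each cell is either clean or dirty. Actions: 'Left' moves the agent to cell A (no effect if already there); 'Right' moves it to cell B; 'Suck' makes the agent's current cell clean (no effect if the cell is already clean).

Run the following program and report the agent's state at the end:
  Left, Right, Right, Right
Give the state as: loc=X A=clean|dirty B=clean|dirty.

loc=B A=clean B=dirty

Left (#1): loc=A A=clean B=dirty
Right (#2): loc=B A=clean B=dirty
Right (#3): loc=B A=clean B=dirty
Right (#4): loc=B A=clean B=dirty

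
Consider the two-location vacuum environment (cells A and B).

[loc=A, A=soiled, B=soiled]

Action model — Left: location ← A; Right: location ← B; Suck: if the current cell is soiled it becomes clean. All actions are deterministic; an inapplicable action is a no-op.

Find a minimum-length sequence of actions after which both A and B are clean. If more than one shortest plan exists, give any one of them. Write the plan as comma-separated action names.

Suck, Right, Suck

[1] after Suck: <A|clean|soiled>
[2] after Right: <B|clean|soiled>
[3] after Suck: <B|clean|clean>
min 3: Suck A + move + Suck B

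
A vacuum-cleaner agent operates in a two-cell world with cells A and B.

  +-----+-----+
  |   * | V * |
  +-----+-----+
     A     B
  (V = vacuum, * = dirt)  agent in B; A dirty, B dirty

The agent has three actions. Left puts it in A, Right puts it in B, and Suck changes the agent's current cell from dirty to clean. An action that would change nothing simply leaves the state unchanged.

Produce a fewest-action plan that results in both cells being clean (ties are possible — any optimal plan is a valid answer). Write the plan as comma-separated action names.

[1] after Suck: loc=B A=dirty B=clean
[2] after Left: loc=A A=dirty B=clean
[3] after Suck: loc=A A=clean B=clean
min 3: Suck B + move + Suck A

Suck, Left, Suck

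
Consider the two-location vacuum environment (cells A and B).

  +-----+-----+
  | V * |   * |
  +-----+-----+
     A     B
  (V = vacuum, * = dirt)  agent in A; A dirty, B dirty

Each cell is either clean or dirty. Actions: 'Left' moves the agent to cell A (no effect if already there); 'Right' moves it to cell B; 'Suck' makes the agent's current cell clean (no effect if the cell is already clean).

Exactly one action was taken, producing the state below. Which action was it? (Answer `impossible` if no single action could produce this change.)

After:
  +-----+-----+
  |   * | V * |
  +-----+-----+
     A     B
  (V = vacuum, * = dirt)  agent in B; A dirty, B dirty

Right

try  Left: (A; A:dirty, B:dirty)
try Right: (B; A:dirty, B:dirty)  ← match
try  Suck: (A; A:clean, B:dirty)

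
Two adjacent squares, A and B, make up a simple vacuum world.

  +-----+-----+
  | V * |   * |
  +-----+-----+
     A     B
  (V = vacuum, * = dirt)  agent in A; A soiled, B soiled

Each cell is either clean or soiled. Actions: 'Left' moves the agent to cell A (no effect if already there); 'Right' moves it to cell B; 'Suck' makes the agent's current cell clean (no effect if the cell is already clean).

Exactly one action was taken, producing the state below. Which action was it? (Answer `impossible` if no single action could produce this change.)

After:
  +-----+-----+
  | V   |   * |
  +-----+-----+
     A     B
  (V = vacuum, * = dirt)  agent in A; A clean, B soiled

Suck

try  Left: <A|soiled|soiled>
try Right: <B|soiled|soiled>
try  Suck: <A|clean|soiled>  ← match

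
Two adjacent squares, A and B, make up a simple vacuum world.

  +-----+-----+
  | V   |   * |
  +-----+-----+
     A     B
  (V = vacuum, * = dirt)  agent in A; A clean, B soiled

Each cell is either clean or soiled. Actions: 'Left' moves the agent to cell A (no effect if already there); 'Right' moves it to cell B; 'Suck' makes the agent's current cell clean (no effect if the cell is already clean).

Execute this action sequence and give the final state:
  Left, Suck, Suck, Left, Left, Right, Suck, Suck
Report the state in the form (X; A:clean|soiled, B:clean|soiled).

[1] after Left: (A; A:clean, B:soiled)
[2] after Suck: (A; A:clean, B:soiled)
[3] after Suck: (A; A:clean, B:soiled)
[4] after Left: (A; A:clean, B:soiled)
[5] after Left: (A; A:clean, B:soiled)
[6] after Right: (B; A:clean, B:soiled)
[7] after Suck: (B; A:clean, B:clean)
[8] after Suck: (B; A:clean, B:clean)

(B; A:clean, B:clean)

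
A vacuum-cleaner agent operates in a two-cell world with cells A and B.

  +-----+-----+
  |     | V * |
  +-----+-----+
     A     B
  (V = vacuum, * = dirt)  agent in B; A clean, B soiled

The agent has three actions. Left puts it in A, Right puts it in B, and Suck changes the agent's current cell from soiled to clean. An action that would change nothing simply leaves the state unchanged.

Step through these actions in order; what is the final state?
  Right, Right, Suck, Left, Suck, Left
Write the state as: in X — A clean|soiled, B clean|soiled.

Right (#1): in B — A clean, B soiled
Right (#2): in B — A clean, B soiled
Suck (#3): in B — A clean, B clean
Left (#4): in A — A clean, B clean
Suck (#5): in A — A clean, B clean
Left (#6): in A — A clean, B clean

in A — A clean, B clean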